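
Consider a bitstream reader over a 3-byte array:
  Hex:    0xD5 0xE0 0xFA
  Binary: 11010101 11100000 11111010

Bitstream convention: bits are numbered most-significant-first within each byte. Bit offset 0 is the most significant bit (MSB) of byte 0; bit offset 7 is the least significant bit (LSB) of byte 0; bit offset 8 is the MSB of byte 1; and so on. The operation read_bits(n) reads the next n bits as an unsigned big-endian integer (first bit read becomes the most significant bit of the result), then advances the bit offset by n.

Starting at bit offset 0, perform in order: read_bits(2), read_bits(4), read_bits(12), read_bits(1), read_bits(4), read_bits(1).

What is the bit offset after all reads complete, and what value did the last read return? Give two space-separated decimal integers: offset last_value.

Read 1: bits[0:2] width=2 -> value=3 (bin 11); offset now 2 = byte 0 bit 2; 22 bits remain
Read 2: bits[2:6] width=4 -> value=5 (bin 0101); offset now 6 = byte 0 bit 6; 18 bits remain
Read 3: bits[6:18] width=12 -> value=1923 (bin 011110000011); offset now 18 = byte 2 bit 2; 6 bits remain
Read 4: bits[18:19] width=1 -> value=1 (bin 1); offset now 19 = byte 2 bit 3; 5 bits remain
Read 5: bits[19:23] width=4 -> value=13 (bin 1101); offset now 23 = byte 2 bit 7; 1 bits remain
Read 6: bits[23:24] width=1 -> value=0 (bin 0); offset now 24 = byte 3 bit 0; 0 bits remain

Answer: 24 0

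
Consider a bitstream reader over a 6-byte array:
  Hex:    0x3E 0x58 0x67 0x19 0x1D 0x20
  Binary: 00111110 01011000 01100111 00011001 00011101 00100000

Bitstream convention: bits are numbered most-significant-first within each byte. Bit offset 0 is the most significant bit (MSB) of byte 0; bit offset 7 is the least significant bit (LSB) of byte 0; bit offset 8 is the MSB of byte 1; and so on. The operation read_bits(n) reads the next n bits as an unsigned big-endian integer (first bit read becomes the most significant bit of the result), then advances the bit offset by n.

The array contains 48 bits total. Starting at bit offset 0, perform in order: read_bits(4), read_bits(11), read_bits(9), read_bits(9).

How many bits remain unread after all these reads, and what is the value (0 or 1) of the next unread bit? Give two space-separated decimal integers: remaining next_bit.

Read 1: bits[0:4] width=4 -> value=3 (bin 0011); offset now 4 = byte 0 bit 4; 44 bits remain
Read 2: bits[4:15] width=11 -> value=1836 (bin 11100101100); offset now 15 = byte 1 bit 7; 33 bits remain
Read 3: bits[15:24] width=9 -> value=103 (bin 001100111); offset now 24 = byte 3 bit 0; 24 bits remain
Read 4: bits[24:33] width=9 -> value=50 (bin 000110010); offset now 33 = byte 4 bit 1; 15 bits remain

Answer: 15 0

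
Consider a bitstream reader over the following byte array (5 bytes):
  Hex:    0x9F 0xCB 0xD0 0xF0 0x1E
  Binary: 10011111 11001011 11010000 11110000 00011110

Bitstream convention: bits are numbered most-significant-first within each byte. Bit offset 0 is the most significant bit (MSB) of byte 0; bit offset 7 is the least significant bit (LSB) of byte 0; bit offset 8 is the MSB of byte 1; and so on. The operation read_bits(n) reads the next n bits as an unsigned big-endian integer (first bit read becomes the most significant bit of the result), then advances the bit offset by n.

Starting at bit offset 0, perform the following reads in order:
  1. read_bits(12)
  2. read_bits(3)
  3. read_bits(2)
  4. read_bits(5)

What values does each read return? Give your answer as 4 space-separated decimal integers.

Read 1: bits[0:12] width=12 -> value=2556 (bin 100111111100); offset now 12 = byte 1 bit 4; 28 bits remain
Read 2: bits[12:15] width=3 -> value=5 (bin 101); offset now 15 = byte 1 bit 7; 25 bits remain
Read 3: bits[15:17] width=2 -> value=3 (bin 11); offset now 17 = byte 2 bit 1; 23 bits remain
Read 4: bits[17:22] width=5 -> value=20 (bin 10100); offset now 22 = byte 2 bit 6; 18 bits remain

Answer: 2556 5 3 20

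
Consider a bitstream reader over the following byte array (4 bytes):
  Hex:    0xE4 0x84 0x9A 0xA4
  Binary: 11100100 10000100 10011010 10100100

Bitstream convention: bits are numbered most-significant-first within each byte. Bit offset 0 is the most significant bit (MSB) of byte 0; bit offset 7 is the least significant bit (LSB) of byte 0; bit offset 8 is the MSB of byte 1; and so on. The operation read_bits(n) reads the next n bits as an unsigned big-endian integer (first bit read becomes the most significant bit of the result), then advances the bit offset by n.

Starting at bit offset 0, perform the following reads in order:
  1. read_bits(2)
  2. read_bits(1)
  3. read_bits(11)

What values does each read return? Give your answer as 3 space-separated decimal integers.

Answer: 3 1 289

Derivation:
Read 1: bits[0:2] width=2 -> value=3 (bin 11); offset now 2 = byte 0 bit 2; 30 bits remain
Read 2: bits[2:3] width=1 -> value=1 (bin 1); offset now 3 = byte 0 bit 3; 29 bits remain
Read 3: bits[3:14] width=11 -> value=289 (bin 00100100001); offset now 14 = byte 1 bit 6; 18 bits remain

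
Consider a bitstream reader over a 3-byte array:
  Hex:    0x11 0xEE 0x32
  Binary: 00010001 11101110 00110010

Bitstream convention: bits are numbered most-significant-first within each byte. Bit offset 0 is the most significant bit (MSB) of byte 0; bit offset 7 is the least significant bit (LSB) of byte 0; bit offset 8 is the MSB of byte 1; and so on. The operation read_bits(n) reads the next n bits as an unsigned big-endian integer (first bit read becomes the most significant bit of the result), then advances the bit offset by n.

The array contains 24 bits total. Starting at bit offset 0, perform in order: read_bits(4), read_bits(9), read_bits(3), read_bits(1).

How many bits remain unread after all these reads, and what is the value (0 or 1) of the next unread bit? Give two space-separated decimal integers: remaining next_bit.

Answer: 7 0

Derivation:
Read 1: bits[0:4] width=4 -> value=1 (bin 0001); offset now 4 = byte 0 bit 4; 20 bits remain
Read 2: bits[4:13] width=9 -> value=61 (bin 000111101); offset now 13 = byte 1 bit 5; 11 bits remain
Read 3: bits[13:16] width=3 -> value=6 (bin 110); offset now 16 = byte 2 bit 0; 8 bits remain
Read 4: bits[16:17] width=1 -> value=0 (bin 0); offset now 17 = byte 2 bit 1; 7 bits remain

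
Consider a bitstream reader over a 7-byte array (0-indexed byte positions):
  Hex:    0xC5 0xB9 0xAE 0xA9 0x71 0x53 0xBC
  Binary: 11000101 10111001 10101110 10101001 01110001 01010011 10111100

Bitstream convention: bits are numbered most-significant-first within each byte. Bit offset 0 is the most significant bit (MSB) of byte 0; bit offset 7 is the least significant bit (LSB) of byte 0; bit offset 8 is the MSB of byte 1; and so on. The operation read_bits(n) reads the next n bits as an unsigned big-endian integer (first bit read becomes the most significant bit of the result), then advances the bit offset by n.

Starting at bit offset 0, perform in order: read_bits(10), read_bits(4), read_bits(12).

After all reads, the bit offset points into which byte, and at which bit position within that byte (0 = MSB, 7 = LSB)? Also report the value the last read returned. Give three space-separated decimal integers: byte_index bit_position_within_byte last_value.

Read 1: bits[0:10] width=10 -> value=790 (bin 1100010110); offset now 10 = byte 1 bit 2; 46 bits remain
Read 2: bits[10:14] width=4 -> value=14 (bin 1110); offset now 14 = byte 1 bit 6; 42 bits remain
Read 3: bits[14:26] width=12 -> value=1722 (bin 011010111010); offset now 26 = byte 3 bit 2; 30 bits remain

Answer: 3 2 1722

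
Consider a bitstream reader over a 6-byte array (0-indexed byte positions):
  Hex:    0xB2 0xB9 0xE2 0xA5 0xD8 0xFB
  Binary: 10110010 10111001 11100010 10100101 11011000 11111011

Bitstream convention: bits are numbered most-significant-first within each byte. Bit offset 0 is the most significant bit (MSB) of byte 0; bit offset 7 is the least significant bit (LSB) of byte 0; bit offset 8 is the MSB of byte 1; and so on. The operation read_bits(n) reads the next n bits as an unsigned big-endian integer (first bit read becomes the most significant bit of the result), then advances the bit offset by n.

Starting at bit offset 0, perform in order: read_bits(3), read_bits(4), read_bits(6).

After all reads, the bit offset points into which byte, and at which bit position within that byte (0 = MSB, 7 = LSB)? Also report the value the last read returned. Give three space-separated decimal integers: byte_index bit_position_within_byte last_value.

Answer: 1 5 23

Derivation:
Read 1: bits[0:3] width=3 -> value=5 (bin 101); offset now 3 = byte 0 bit 3; 45 bits remain
Read 2: bits[3:7] width=4 -> value=9 (bin 1001); offset now 7 = byte 0 bit 7; 41 bits remain
Read 3: bits[7:13] width=6 -> value=23 (bin 010111); offset now 13 = byte 1 bit 5; 35 bits remain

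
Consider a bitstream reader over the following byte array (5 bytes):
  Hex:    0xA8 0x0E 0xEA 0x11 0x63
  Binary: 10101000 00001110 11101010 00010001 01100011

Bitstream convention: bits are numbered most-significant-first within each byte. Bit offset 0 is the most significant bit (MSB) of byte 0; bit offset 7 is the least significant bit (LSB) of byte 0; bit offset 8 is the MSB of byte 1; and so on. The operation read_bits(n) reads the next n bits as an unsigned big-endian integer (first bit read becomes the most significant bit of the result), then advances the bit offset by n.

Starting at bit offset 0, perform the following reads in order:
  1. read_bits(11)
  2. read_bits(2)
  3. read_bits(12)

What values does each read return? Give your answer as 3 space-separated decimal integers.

Answer: 1344 1 3540

Derivation:
Read 1: bits[0:11] width=11 -> value=1344 (bin 10101000000); offset now 11 = byte 1 bit 3; 29 bits remain
Read 2: bits[11:13] width=2 -> value=1 (bin 01); offset now 13 = byte 1 bit 5; 27 bits remain
Read 3: bits[13:25] width=12 -> value=3540 (bin 110111010100); offset now 25 = byte 3 bit 1; 15 bits remain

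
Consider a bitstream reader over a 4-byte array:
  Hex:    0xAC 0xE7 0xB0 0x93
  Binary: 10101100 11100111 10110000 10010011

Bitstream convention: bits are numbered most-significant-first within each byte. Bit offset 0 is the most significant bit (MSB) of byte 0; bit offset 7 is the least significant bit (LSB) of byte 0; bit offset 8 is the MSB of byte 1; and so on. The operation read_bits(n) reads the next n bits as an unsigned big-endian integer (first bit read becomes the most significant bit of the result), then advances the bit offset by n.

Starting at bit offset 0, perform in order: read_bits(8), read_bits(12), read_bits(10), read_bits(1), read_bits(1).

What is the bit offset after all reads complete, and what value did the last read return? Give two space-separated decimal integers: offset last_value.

Read 1: bits[0:8] width=8 -> value=172 (bin 10101100); offset now 8 = byte 1 bit 0; 24 bits remain
Read 2: bits[8:20] width=12 -> value=3707 (bin 111001111011); offset now 20 = byte 2 bit 4; 12 bits remain
Read 3: bits[20:30] width=10 -> value=36 (bin 0000100100); offset now 30 = byte 3 bit 6; 2 bits remain
Read 4: bits[30:31] width=1 -> value=1 (bin 1); offset now 31 = byte 3 bit 7; 1 bits remain
Read 5: bits[31:32] width=1 -> value=1 (bin 1); offset now 32 = byte 4 bit 0; 0 bits remain

Answer: 32 1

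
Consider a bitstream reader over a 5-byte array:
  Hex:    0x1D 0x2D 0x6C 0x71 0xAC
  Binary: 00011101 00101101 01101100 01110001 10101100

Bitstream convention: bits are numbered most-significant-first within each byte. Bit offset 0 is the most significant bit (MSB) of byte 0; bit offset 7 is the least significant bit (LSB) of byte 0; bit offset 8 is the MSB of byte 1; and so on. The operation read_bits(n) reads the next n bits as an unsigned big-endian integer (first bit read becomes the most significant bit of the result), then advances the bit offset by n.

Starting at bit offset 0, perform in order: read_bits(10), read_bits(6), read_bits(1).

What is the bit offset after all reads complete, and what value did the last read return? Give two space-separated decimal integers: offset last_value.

Answer: 17 0

Derivation:
Read 1: bits[0:10] width=10 -> value=116 (bin 0001110100); offset now 10 = byte 1 bit 2; 30 bits remain
Read 2: bits[10:16] width=6 -> value=45 (bin 101101); offset now 16 = byte 2 bit 0; 24 bits remain
Read 3: bits[16:17] width=1 -> value=0 (bin 0); offset now 17 = byte 2 bit 1; 23 bits remain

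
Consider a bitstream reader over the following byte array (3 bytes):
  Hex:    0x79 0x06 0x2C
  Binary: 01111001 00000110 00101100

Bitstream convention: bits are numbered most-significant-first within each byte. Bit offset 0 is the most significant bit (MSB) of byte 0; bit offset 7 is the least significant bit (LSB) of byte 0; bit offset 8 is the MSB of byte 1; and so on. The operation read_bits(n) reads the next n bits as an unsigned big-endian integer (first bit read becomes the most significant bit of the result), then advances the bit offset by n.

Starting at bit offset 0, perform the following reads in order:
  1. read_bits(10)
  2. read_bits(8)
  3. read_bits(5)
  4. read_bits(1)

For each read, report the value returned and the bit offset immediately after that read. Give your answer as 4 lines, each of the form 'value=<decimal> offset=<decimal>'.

Answer: value=484 offset=10
value=24 offset=18
value=22 offset=23
value=0 offset=24

Derivation:
Read 1: bits[0:10] width=10 -> value=484 (bin 0111100100); offset now 10 = byte 1 bit 2; 14 bits remain
Read 2: bits[10:18] width=8 -> value=24 (bin 00011000); offset now 18 = byte 2 bit 2; 6 bits remain
Read 3: bits[18:23] width=5 -> value=22 (bin 10110); offset now 23 = byte 2 bit 7; 1 bits remain
Read 4: bits[23:24] width=1 -> value=0 (bin 0); offset now 24 = byte 3 bit 0; 0 bits remain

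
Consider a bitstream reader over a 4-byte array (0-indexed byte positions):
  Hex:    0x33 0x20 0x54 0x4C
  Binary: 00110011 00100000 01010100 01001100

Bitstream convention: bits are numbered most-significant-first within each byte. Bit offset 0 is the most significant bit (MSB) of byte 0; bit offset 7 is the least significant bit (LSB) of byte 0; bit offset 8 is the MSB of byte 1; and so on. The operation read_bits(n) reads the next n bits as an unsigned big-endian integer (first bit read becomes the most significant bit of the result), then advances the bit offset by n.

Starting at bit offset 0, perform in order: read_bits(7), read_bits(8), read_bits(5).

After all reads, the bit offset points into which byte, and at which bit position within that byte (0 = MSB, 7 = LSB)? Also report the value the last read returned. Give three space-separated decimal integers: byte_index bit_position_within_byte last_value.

Answer: 2 4 5

Derivation:
Read 1: bits[0:7] width=7 -> value=25 (bin 0011001); offset now 7 = byte 0 bit 7; 25 bits remain
Read 2: bits[7:15] width=8 -> value=144 (bin 10010000); offset now 15 = byte 1 bit 7; 17 bits remain
Read 3: bits[15:20] width=5 -> value=5 (bin 00101); offset now 20 = byte 2 bit 4; 12 bits remain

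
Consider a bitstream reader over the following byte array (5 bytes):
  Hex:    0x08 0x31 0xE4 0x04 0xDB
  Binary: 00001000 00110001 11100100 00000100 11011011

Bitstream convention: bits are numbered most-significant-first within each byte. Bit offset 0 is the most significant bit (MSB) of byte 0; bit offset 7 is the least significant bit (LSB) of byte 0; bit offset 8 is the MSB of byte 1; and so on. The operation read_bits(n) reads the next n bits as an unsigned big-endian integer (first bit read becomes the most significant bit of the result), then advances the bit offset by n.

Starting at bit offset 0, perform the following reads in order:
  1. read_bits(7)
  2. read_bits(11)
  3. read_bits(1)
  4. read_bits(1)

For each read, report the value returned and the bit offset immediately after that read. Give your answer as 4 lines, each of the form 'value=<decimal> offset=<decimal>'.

Read 1: bits[0:7] width=7 -> value=4 (bin 0000100); offset now 7 = byte 0 bit 7; 33 bits remain
Read 2: bits[7:18] width=11 -> value=199 (bin 00011000111); offset now 18 = byte 2 bit 2; 22 bits remain
Read 3: bits[18:19] width=1 -> value=1 (bin 1); offset now 19 = byte 2 bit 3; 21 bits remain
Read 4: bits[19:20] width=1 -> value=0 (bin 0); offset now 20 = byte 2 bit 4; 20 bits remain

Answer: value=4 offset=7
value=199 offset=18
value=1 offset=19
value=0 offset=20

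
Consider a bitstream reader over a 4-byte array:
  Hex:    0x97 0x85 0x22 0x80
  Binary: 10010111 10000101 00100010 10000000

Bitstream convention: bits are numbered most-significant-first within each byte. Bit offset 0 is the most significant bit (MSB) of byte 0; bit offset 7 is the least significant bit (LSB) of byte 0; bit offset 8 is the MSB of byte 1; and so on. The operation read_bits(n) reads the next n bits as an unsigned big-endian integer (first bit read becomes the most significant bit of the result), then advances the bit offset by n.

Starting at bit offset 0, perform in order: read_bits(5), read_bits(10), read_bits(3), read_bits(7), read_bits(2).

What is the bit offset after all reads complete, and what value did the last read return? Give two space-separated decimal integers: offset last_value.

Read 1: bits[0:5] width=5 -> value=18 (bin 10010); offset now 5 = byte 0 bit 5; 27 bits remain
Read 2: bits[5:15] width=10 -> value=962 (bin 1111000010); offset now 15 = byte 1 bit 7; 17 bits remain
Read 3: bits[15:18] width=3 -> value=4 (bin 100); offset now 18 = byte 2 bit 2; 14 bits remain
Read 4: bits[18:25] width=7 -> value=69 (bin 1000101); offset now 25 = byte 3 bit 1; 7 bits remain
Read 5: bits[25:27] width=2 -> value=0 (bin 00); offset now 27 = byte 3 bit 3; 5 bits remain

Answer: 27 0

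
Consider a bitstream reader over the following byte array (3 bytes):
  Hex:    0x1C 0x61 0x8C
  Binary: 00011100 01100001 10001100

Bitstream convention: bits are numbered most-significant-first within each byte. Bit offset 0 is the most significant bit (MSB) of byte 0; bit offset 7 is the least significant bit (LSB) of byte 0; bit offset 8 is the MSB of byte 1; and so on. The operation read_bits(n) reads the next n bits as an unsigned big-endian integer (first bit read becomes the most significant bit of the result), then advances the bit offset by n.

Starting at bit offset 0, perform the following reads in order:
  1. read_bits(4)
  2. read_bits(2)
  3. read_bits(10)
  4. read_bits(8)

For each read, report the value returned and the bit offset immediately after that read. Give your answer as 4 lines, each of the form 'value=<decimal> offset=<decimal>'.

Answer: value=1 offset=4
value=3 offset=6
value=97 offset=16
value=140 offset=24

Derivation:
Read 1: bits[0:4] width=4 -> value=1 (bin 0001); offset now 4 = byte 0 bit 4; 20 bits remain
Read 2: bits[4:6] width=2 -> value=3 (bin 11); offset now 6 = byte 0 bit 6; 18 bits remain
Read 3: bits[6:16] width=10 -> value=97 (bin 0001100001); offset now 16 = byte 2 bit 0; 8 bits remain
Read 4: bits[16:24] width=8 -> value=140 (bin 10001100); offset now 24 = byte 3 bit 0; 0 bits remain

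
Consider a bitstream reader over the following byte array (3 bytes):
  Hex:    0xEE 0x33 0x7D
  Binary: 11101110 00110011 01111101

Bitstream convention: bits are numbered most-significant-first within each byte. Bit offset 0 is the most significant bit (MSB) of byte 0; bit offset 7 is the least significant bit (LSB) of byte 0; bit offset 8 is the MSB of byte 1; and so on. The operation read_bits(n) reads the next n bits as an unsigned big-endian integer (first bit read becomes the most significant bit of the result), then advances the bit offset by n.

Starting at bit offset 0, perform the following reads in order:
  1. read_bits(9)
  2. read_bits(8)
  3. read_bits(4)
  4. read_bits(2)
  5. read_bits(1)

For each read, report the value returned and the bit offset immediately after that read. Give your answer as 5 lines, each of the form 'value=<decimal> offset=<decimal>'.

Read 1: bits[0:9] width=9 -> value=476 (bin 111011100); offset now 9 = byte 1 bit 1; 15 bits remain
Read 2: bits[9:17] width=8 -> value=102 (bin 01100110); offset now 17 = byte 2 bit 1; 7 bits remain
Read 3: bits[17:21] width=4 -> value=15 (bin 1111); offset now 21 = byte 2 bit 5; 3 bits remain
Read 4: bits[21:23] width=2 -> value=2 (bin 10); offset now 23 = byte 2 bit 7; 1 bits remain
Read 5: bits[23:24] width=1 -> value=1 (bin 1); offset now 24 = byte 3 bit 0; 0 bits remain

Answer: value=476 offset=9
value=102 offset=17
value=15 offset=21
value=2 offset=23
value=1 offset=24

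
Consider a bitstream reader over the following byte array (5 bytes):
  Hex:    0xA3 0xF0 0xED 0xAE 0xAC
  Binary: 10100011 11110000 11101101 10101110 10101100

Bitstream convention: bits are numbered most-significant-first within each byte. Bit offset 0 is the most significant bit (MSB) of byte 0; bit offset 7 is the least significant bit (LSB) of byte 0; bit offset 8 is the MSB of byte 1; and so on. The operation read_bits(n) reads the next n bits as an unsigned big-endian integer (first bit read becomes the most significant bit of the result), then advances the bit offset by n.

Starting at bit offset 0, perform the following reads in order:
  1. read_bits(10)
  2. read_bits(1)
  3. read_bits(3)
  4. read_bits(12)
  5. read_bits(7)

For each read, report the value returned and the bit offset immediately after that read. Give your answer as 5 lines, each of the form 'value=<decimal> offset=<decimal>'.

Answer: value=655 offset=10
value=1 offset=11
value=4 offset=14
value=950 offset=26
value=93 offset=33

Derivation:
Read 1: bits[0:10] width=10 -> value=655 (bin 1010001111); offset now 10 = byte 1 bit 2; 30 bits remain
Read 2: bits[10:11] width=1 -> value=1 (bin 1); offset now 11 = byte 1 bit 3; 29 bits remain
Read 3: bits[11:14] width=3 -> value=4 (bin 100); offset now 14 = byte 1 bit 6; 26 bits remain
Read 4: bits[14:26] width=12 -> value=950 (bin 001110110110); offset now 26 = byte 3 bit 2; 14 bits remain
Read 5: bits[26:33] width=7 -> value=93 (bin 1011101); offset now 33 = byte 4 bit 1; 7 bits remain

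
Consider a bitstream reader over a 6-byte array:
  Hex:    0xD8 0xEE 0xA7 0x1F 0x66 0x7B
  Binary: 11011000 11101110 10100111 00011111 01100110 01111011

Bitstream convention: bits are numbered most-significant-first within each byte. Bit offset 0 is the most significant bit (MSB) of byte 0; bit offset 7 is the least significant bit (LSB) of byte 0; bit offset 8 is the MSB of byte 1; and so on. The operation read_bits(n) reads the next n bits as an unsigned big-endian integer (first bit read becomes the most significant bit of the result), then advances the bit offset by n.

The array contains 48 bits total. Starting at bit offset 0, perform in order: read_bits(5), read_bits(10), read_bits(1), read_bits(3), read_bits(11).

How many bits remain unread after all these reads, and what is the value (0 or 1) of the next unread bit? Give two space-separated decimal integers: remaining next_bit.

Answer: 18 1

Derivation:
Read 1: bits[0:5] width=5 -> value=27 (bin 11011); offset now 5 = byte 0 bit 5; 43 bits remain
Read 2: bits[5:15] width=10 -> value=119 (bin 0001110111); offset now 15 = byte 1 bit 7; 33 bits remain
Read 3: bits[15:16] width=1 -> value=0 (bin 0); offset now 16 = byte 2 bit 0; 32 bits remain
Read 4: bits[16:19] width=3 -> value=5 (bin 101); offset now 19 = byte 2 bit 3; 29 bits remain
Read 5: bits[19:30] width=11 -> value=455 (bin 00111000111); offset now 30 = byte 3 bit 6; 18 bits remain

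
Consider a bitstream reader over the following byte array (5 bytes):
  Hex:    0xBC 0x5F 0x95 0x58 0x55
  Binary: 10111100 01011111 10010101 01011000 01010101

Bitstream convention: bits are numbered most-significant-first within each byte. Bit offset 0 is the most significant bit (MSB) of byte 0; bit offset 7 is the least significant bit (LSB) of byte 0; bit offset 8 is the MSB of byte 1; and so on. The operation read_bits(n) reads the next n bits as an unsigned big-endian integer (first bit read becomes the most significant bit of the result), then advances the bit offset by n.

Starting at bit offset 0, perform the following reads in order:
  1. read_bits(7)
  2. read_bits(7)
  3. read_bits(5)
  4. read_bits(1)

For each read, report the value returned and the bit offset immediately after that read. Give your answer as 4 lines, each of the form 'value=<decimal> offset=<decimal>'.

Answer: value=94 offset=7
value=23 offset=14
value=28 offset=19
value=1 offset=20

Derivation:
Read 1: bits[0:7] width=7 -> value=94 (bin 1011110); offset now 7 = byte 0 bit 7; 33 bits remain
Read 2: bits[7:14] width=7 -> value=23 (bin 0010111); offset now 14 = byte 1 bit 6; 26 bits remain
Read 3: bits[14:19] width=5 -> value=28 (bin 11100); offset now 19 = byte 2 bit 3; 21 bits remain
Read 4: bits[19:20] width=1 -> value=1 (bin 1); offset now 20 = byte 2 bit 4; 20 bits remain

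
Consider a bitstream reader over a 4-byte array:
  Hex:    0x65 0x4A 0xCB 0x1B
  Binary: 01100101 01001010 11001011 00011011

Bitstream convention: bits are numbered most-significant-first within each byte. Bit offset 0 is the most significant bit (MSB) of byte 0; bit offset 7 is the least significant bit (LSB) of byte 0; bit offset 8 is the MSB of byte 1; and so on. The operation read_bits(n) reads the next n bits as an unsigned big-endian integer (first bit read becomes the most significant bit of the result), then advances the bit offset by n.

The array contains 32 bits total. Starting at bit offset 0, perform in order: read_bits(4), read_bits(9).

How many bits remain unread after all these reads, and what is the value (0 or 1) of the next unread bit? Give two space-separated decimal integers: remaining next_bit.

Answer: 19 0

Derivation:
Read 1: bits[0:4] width=4 -> value=6 (bin 0110); offset now 4 = byte 0 bit 4; 28 bits remain
Read 2: bits[4:13] width=9 -> value=169 (bin 010101001); offset now 13 = byte 1 bit 5; 19 bits remain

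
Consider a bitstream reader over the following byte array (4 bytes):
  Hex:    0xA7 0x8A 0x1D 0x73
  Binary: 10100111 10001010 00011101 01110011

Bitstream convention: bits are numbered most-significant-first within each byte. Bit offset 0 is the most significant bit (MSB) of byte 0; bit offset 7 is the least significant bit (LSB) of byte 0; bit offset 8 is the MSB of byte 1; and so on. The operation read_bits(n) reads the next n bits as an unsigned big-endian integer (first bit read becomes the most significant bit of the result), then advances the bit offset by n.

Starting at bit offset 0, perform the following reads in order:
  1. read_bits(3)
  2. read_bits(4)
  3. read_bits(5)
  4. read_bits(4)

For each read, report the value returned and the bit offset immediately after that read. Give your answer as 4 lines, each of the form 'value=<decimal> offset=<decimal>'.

Read 1: bits[0:3] width=3 -> value=5 (bin 101); offset now 3 = byte 0 bit 3; 29 bits remain
Read 2: bits[3:7] width=4 -> value=3 (bin 0011); offset now 7 = byte 0 bit 7; 25 bits remain
Read 3: bits[7:12] width=5 -> value=24 (bin 11000); offset now 12 = byte 1 bit 4; 20 bits remain
Read 4: bits[12:16] width=4 -> value=10 (bin 1010); offset now 16 = byte 2 bit 0; 16 bits remain

Answer: value=5 offset=3
value=3 offset=7
value=24 offset=12
value=10 offset=16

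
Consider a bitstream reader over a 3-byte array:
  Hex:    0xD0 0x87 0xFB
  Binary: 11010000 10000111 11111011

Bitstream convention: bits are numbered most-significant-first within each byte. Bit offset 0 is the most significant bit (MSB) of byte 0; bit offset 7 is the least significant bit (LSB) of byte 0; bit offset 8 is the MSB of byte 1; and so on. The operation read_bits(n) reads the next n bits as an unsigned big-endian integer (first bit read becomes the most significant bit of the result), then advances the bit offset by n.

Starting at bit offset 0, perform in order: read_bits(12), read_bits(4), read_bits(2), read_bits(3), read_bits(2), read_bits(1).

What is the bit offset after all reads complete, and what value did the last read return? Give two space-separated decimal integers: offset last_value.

Read 1: bits[0:12] width=12 -> value=3336 (bin 110100001000); offset now 12 = byte 1 bit 4; 12 bits remain
Read 2: bits[12:16] width=4 -> value=7 (bin 0111); offset now 16 = byte 2 bit 0; 8 bits remain
Read 3: bits[16:18] width=2 -> value=3 (bin 11); offset now 18 = byte 2 bit 2; 6 bits remain
Read 4: bits[18:21] width=3 -> value=7 (bin 111); offset now 21 = byte 2 bit 5; 3 bits remain
Read 5: bits[21:23] width=2 -> value=1 (bin 01); offset now 23 = byte 2 bit 7; 1 bits remain
Read 6: bits[23:24] width=1 -> value=1 (bin 1); offset now 24 = byte 3 bit 0; 0 bits remain

Answer: 24 1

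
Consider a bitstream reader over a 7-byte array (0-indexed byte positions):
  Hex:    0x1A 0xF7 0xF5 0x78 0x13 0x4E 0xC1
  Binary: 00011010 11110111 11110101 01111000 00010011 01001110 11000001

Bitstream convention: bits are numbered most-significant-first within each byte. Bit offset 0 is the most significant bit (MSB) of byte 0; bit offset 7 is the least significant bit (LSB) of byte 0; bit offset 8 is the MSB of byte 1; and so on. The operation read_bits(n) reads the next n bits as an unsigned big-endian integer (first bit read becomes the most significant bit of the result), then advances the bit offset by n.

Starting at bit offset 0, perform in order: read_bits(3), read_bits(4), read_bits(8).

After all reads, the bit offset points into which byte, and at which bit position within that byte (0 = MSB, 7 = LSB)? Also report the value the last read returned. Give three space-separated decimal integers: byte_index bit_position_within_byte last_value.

Answer: 1 7 123

Derivation:
Read 1: bits[0:3] width=3 -> value=0 (bin 000); offset now 3 = byte 0 bit 3; 53 bits remain
Read 2: bits[3:7] width=4 -> value=13 (bin 1101); offset now 7 = byte 0 bit 7; 49 bits remain
Read 3: bits[7:15] width=8 -> value=123 (bin 01111011); offset now 15 = byte 1 bit 7; 41 bits remain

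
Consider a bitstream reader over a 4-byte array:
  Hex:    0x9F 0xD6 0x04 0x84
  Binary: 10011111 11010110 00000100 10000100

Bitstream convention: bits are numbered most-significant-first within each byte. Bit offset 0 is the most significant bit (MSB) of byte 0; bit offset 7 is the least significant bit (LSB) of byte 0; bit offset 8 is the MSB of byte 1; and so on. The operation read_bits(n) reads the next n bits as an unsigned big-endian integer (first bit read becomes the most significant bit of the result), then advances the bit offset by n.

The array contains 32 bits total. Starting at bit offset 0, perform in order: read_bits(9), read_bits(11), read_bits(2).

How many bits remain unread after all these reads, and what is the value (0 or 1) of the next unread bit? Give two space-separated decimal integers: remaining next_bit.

Answer: 10 0

Derivation:
Read 1: bits[0:9] width=9 -> value=319 (bin 100111111); offset now 9 = byte 1 bit 1; 23 bits remain
Read 2: bits[9:20] width=11 -> value=1376 (bin 10101100000); offset now 20 = byte 2 bit 4; 12 bits remain
Read 3: bits[20:22] width=2 -> value=1 (bin 01); offset now 22 = byte 2 bit 6; 10 bits remain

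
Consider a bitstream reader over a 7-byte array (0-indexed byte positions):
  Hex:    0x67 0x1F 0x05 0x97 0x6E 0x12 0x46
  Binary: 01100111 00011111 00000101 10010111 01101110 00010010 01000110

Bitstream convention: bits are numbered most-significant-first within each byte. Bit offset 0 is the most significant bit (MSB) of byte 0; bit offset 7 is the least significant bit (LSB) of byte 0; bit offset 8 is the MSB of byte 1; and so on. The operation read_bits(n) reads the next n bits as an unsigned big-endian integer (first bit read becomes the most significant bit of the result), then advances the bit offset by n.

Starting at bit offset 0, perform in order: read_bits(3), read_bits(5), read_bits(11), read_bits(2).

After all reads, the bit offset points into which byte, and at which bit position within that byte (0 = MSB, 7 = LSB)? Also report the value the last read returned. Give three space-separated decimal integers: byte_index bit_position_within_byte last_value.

Read 1: bits[0:3] width=3 -> value=3 (bin 011); offset now 3 = byte 0 bit 3; 53 bits remain
Read 2: bits[3:8] width=5 -> value=7 (bin 00111); offset now 8 = byte 1 bit 0; 48 bits remain
Read 3: bits[8:19] width=11 -> value=248 (bin 00011111000); offset now 19 = byte 2 bit 3; 37 bits remain
Read 4: bits[19:21] width=2 -> value=0 (bin 00); offset now 21 = byte 2 bit 5; 35 bits remain

Answer: 2 5 0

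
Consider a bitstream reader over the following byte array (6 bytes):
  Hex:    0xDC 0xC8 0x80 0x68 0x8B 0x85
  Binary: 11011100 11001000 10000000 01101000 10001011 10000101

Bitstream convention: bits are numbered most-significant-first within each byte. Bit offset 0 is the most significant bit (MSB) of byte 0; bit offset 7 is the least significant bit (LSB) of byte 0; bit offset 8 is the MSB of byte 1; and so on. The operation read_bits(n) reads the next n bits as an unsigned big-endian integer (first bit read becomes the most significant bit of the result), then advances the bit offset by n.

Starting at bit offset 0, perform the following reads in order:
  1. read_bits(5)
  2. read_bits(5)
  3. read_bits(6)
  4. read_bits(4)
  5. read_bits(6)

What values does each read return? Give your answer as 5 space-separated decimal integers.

Answer: 27 19 8 8 1

Derivation:
Read 1: bits[0:5] width=5 -> value=27 (bin 11011); offset now 5 = byte 0 bit 5; 43 bits remain
Read 2: bits[5:10] width=5 -> value=19 (bin 10011); offset now 10 = byte 1 bit 2; 38 bits remain
Read 3: bits[10:16] width=6 -> value=8 (bin 001000); offset now 16 = byte 2 bit 0; 32 bits remain
Read 4: bits[16:20] width=4 -> value=8 (bin 1000); offset now 20 = byte 2 bit 4; 28 bits remain
Read 5: bits[20:26] width=6 -> value=1 (bin 000001); offset now 26 = byte 3 bit 2; 22 bits remain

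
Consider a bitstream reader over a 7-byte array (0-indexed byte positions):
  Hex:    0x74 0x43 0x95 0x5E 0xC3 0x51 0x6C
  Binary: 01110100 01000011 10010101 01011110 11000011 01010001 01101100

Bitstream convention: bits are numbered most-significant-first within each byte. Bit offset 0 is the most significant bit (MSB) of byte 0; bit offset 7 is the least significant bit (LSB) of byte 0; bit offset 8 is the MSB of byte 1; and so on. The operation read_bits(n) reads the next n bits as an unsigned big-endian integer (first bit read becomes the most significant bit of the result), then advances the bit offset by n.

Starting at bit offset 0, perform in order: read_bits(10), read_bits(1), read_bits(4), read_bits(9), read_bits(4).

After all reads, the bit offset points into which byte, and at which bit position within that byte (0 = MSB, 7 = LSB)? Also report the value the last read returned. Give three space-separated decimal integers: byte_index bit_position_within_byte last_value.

Answer: 3 4 5

Derivation:
Read 1: bits[0:10] width=10 -> value=465 (bin 0111010001); offset now 10 = byte 1 bit 2; 46 bits remain
Read 2: bits[10:11] width=1 -> value=0 (bin 0); offset now 11 = byte 1 bit 3; 45 bits remain
Read 3: bits[11:15] width=4 -> value=1 (bin 0001); offset now 15 = byte 1 bit 7; 41 bits remain
Read 4: bits[15:24] width=9 -> value=405 (bin 110010101); offset now 24 = byte 3 bit 0; 32 bits remain
Read 5: bits[24:28] width=4 -> value=5 (bin 0101); offset now 28 = byte 3 bit 4; 28 bits remain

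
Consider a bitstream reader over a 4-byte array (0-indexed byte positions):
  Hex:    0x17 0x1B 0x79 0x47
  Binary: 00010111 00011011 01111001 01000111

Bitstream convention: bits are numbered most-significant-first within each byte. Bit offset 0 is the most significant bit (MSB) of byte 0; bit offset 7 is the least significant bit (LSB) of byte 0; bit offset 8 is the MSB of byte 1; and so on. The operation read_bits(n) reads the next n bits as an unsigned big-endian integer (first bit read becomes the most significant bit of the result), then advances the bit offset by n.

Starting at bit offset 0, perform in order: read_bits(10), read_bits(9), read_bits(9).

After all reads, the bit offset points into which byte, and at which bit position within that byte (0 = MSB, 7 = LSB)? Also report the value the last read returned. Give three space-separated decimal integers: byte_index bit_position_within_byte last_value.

Answer: 3 4 404

Derivation:
Read 1: bits[0:10] width=10 -> value=92 (bin 0001011100); offset now 10 = byte 1 bit 2; 22 bits remain
Read 2: bits[10:19] width=9 -> value=219 (bin 011011011); offset now 19 = byte 2 bit 3; 13 bits remain
Read 3: bits[19:28] width=9 -> value=404 (bin 110010100); offset now 28 = byte 3 bit 4; 4 bits remain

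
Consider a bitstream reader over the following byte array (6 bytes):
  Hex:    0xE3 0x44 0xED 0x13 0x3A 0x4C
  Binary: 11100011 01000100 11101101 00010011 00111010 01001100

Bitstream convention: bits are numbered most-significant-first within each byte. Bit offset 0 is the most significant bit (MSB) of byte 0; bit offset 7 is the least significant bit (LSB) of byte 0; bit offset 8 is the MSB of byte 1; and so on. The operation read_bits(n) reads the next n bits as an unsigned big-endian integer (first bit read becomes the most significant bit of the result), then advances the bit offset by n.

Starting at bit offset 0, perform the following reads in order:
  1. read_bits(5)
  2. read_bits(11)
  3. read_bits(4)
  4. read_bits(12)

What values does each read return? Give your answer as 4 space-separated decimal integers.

Read 1: bits[0:5] width=5 -> value=28 (bin 11100); offset now 5 = byte 0 bit 5; 43 bits remain
Read 2: bits[5:16] width=11 -> value=836 (bin 01101000100); offset now 16 = byte 2 bit 0; 32 bits remain
Read 3: bits[16:20] width=4 -> value=14 (bin 1110); offset now 20 = byte 2 bit 4; 28 bits remain
Read 4: bits[20:32] width=12 -> value=3347 (bin 110100010011); offset now 32 = byte 4 bit 0; 16 bits remain

Answer: 28 836 14 3347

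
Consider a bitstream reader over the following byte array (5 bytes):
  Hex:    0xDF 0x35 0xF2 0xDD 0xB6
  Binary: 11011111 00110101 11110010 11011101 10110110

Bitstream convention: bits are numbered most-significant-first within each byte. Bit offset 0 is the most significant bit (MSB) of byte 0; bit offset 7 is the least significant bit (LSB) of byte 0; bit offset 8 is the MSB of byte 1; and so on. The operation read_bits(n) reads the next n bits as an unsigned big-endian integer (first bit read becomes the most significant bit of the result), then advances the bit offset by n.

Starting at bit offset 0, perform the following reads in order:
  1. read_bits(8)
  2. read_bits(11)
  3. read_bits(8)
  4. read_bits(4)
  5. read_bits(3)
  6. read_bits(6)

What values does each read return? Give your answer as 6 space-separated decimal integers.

Answer: 223 431 150 14 6 54

Derivation:
Read 1: bits[0:8] width=8 -> value=223 (bin 11011111); offset now 8 = byte 1 bit 0; 32 bits remain
Read 2: bits[8:19] width=11 -> value=431 (bin 00110101111); offset now 19 = byte 2 bit 3; 21 bits remain
Read 3: bits[19:27] width=8 -> value=150 (bin 10010110); offset now 27 = byte 3 bit 3; 13 bits remain
Read 4: bits[27:31] width=4 -> value=14 (bin 1110); offset now 31 = byte 3 bit 7; 9 bits remain
Read 5: bits[31:34] width=3 -> value=6 (bin 110); offset now 34 = byte 4 bit 2; 6 bits remain
Read 6: bits[34:40] width=6 -> value=54 (bin 110110); offset now 40 = byte 5 bit 0; 0 bits remain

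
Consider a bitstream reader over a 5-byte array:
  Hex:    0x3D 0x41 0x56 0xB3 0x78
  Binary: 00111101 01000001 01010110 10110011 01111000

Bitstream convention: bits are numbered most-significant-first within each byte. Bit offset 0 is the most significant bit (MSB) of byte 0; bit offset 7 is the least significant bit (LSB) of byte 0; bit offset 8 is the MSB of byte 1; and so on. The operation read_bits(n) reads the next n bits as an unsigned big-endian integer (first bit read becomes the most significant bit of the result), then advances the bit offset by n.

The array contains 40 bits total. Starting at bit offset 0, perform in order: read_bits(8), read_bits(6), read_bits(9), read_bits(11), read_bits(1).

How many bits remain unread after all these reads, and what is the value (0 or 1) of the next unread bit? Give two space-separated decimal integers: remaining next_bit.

Read 1: bits[0:8] width=8 -> value=61 (bin 00111101); offset now 8 = byte 1 bit 0; 32 bits remain
Read 2: bits[8:14] width=6 -> value=16 (bin 010000); offset now 14 = byte 1 bit 6; 26 bits remain
Read 3: bits[14:23] width=9 -> value=171 (bin 010101011); offset now 23 = byte 2 bit 7; 17 bits remain
Read 4: bits[23:34] width=11 -> value=717 (bin 01011001101); offset now 34 = byte 4 bit 2; 6 bits remain
Read 5: bits[34:35] width=1 -> value=1 (bin 1); offset now 35 = byte 4 bit 3; 5 bits remain

Answer: 5 1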